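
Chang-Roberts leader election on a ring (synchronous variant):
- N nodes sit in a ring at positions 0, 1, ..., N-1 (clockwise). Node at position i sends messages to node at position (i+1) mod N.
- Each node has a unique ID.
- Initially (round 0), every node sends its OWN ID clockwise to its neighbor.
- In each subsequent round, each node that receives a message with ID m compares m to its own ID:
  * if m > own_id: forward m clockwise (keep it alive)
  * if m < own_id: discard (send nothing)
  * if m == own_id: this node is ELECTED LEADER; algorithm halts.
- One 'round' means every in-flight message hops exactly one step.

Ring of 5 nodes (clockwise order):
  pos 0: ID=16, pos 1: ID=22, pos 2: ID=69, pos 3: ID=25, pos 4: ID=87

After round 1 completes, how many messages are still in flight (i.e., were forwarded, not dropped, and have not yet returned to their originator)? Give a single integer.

Round 1: pos1(id22) recv 16: drop; pos2(id69) recv 22: drop; pos3(id25) recv 69: fwd; pos4(id87) recv 25: drop; pos0(id16) recv 87: fwd
After round 1: 2 messages still in flight

Answer: 2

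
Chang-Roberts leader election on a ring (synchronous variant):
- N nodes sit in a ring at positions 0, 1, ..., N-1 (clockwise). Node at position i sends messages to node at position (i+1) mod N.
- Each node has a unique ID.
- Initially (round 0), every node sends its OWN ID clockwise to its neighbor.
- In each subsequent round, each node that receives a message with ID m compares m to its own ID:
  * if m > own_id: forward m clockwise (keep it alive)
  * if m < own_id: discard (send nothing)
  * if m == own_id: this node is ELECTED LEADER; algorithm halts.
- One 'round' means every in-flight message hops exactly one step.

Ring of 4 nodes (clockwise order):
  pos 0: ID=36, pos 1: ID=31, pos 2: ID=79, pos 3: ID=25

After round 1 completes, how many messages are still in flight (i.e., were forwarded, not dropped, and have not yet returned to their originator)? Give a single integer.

Answer: 2

Derivation:
Round 1: pos1(id31) recv 36: fwd; pos2(id79) recv 31: drop; pos3(id25) recv 79: fwd; pos0(id36) recv 25: drop
After round 1: 2 messages still in flight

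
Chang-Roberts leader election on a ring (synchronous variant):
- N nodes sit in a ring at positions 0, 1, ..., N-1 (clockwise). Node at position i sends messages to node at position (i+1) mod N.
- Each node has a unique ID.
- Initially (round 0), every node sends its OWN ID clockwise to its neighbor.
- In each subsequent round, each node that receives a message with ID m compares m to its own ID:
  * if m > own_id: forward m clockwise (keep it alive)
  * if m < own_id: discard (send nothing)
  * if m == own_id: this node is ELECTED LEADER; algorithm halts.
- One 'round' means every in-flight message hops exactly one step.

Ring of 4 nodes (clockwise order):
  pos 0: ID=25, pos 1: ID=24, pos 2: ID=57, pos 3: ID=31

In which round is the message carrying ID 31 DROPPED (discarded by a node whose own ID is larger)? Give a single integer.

Answer: 3

Derivation:
Round 1: pos1(id24) recv 25: fwd; pos2(id57) recv 24: drop; pos3(id31) recv 57: fwd; pos0(id25) recv 31: fwd
Round 2: pos2(id57) recv 25: drop; pos0(id25) recv 57: fwd; pos1(id24) recv 31: fwd
Round 3: pos1(id24) recv 57: fwd; pos2(id57) recv 31: drop
Round 4: pos2(id57) recv 57: ELECTED
Message ID 31 originates at pos 3; dropped at pos 2 in round 3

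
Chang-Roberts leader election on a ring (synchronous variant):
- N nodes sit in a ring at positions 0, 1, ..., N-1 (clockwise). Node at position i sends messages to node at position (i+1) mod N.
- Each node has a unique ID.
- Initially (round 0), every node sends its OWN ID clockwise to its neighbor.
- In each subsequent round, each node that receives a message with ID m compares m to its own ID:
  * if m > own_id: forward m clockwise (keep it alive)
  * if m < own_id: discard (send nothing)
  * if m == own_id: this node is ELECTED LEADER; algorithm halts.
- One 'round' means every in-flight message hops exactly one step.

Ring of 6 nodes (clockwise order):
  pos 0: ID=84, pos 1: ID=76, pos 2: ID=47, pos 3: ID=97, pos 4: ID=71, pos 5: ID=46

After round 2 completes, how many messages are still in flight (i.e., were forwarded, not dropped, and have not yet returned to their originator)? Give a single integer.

Round 1: pos1(id76) recv 84: fwd; pos2(id47) recv 76: fwd; pos3(id97) recv 47: drop; pos4(id71) recv 97: fwd; pos5(id46) recv 71: fwd; pos0(id84) recv 46: drop
Round 2: pos2(id47) recv 84: fwd; pos3(id97) recv 76: drop; pos5(id46) recv 97: fwd; pos0(id84) recv 71: drop
After round 2: 2 messages still in flight

Answer: 2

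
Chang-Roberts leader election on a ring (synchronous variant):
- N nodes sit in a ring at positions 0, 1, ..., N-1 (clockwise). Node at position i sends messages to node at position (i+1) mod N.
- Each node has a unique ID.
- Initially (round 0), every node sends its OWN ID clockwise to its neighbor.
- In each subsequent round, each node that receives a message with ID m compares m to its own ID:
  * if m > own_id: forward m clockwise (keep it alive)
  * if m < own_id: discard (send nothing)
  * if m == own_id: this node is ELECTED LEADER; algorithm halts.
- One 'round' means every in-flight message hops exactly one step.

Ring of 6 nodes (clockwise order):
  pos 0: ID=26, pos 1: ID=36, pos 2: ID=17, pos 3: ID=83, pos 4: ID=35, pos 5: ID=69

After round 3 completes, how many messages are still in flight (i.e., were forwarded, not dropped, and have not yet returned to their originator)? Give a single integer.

Round 1: pos1(id36) recv 26: drop; pos2(id17) recv 36: fwd; pos3(id83) recv 17: drop; pos4(id35) recv 83: fwd; pos5(id69) recv 35: drop; pos0(id26) recv 69: fwd
Round 2: pos3(id83) recv 36: drop; pos5(id69) recv 83: fwd; pos1(id36) recv 69: fwd
Round 3: pos0(id26) recv 83: fwd; pos2(id17) recv 69: fwd
After round 3: 2 messages still in flight

Answer: 2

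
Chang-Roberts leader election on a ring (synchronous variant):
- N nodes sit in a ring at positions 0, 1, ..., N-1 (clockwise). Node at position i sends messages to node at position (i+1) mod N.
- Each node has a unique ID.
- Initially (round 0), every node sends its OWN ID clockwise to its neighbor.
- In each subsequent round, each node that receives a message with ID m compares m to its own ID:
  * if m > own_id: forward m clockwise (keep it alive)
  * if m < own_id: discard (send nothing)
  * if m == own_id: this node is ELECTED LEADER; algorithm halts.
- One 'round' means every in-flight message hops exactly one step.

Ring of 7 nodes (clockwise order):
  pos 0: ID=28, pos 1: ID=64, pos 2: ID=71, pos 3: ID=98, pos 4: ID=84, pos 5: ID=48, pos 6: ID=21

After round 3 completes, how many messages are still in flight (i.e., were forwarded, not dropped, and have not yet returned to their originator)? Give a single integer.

Answer: 2

Derivation:
Round 1: pos1(id64) recv 28: drop; pos2(id71) recv 64: drop; pos3(id98) recv 71: drop; pos4(id84) recv 98: fwd; pos5(id48) recv 84: fwd; pos6(id21) recv 48: fwd; pos0(id28) recv 21: drop
Round 2: pos5(id48) recv 98: fwd; pos6(id21) recv 84: fwd; pos0(id28) recv 48: fwd
Round 3: pos6(id21) recv 98: fwd; pos0(id28) recv 84: fwd; pos1(id64) recv 48: drop
After round 3: 2 messages still in flight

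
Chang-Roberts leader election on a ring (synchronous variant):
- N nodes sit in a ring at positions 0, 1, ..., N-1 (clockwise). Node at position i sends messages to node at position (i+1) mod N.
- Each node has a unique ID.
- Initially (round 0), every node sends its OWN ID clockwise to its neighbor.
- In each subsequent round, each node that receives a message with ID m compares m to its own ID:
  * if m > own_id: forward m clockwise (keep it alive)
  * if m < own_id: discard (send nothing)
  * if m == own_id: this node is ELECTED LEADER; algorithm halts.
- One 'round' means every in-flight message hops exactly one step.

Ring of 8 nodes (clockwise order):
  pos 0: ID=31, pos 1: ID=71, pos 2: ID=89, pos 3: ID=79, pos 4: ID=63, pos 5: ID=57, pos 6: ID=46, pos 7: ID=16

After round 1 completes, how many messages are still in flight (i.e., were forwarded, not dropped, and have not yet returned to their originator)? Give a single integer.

Answer: 5

Derivation:
Round 1: pos1(id71) recv 31: drop; pos2(id89) recv 71: drop; pos3(id79) recv 89: fwd; pos4(id63) recv 79: fwd; pos5(id57) recv 63: fwd; pos6(id46) recv 57: fwd; pos7(id16) recv 46: fwd; pos0(id31) recv 16: drop
After round 1: 5 messages still in flight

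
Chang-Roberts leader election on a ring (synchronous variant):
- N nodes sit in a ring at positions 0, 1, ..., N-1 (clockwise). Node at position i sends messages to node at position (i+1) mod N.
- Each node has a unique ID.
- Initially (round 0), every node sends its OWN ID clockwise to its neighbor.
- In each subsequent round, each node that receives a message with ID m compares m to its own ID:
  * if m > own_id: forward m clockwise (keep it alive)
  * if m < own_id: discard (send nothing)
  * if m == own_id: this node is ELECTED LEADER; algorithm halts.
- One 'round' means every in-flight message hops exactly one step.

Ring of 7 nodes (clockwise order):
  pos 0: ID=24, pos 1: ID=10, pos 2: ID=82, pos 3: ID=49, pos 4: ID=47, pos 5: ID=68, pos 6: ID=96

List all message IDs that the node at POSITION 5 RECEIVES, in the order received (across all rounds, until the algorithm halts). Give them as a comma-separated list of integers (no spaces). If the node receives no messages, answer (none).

Round 1: pos1(id10) recv 24: fwd; pos2(id82) recv 10: drop; pos3(id49) recv 82: fwd; pos4(id47) recv 49: fwd; pos5(id68) recv 47: drop; pos6(id96) recv 68: drop; pos0(id24) recv 96: fwd
Round 2: pos2(id82) recv 24: drop; pos4(id47) recv 82: fwd; pos5(id68) recv 49: drop; pos1(id10) recv 96: fwd
Round 3: pos5(id68) recv 82: fwd; pos2(id82) recv 96: fwd
Round 4: pos6(id96) recv 82: drop; pos3(id49) recv 96: fwd
Round 5: pos4(id47) recv 96: fwd
Round 6: pos5(id68) recv 96: fwd
Round 7: pos6(id96) recv 96: ELECTED

Answer: 47,49,82,96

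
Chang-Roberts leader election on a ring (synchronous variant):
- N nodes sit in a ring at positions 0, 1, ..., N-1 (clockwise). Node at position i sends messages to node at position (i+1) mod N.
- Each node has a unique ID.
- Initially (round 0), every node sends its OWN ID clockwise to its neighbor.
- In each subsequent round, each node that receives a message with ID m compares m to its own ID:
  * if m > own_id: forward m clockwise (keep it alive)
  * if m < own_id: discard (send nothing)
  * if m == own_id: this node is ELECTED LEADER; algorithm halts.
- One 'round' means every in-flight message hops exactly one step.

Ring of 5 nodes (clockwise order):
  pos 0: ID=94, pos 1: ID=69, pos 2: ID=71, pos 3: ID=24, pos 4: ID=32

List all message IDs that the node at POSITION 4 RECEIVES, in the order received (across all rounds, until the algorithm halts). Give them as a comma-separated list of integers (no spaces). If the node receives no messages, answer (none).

Answer: 24,71,94

Derivation:
Round 1: pos1(id69) recv 94: fwd; pos2(id71) recv 69: drop; pos3(id24) recv 71: fwd; pos4(id32) recv 24: drop; pos0(id94) recv 32: drop
Round 2: pos2(id71) recv 94: fwd; pos4(id32) recv 71: fwd
Round 3: pos3(id24) recv 94: fwd; pos0(id94) recv 71: drop
Round 4: pos4(id32) recv 94: fwd
Round 5: pos0(id94) recv 94: ELECTED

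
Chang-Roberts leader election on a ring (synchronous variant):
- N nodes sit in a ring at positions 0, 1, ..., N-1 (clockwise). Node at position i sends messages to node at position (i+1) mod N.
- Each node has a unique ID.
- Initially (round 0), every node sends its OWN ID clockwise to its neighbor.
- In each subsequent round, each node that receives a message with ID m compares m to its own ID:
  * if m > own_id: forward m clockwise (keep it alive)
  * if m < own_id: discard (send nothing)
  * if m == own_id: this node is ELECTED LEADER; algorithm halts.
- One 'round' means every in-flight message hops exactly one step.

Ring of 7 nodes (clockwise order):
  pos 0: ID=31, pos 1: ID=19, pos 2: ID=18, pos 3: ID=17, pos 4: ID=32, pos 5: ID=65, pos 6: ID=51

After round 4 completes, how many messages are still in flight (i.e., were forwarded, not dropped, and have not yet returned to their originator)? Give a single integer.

Round 1: pos1(id19) recv 31: fwd; pos2(id18) recv 19: fwd; pos3(id17) recv 18: fwd; pos4(id32) recv 17: drop; pos5(id65) recv 32: drop; pos6(id51) recv 65: fwd; pos0(id31) recv 51: fwd
Round 2: pos2(id18) recv 31: fwd; pos3(id17) recv 19: fwd; pos4(id32) recv 18: drop; pos0(id31) recv 65: fwd; pos1(id19) recv 51: fwd
Round 3: pos3(id17) recv 31: fwd; pos4(id32) recv 19: drop; pos1(id19) recv 65: fwd; pos2(id18) recv 51: fwd
Round 4: pos4(id32) recv 31: drop; pos2(id18) recv 65: fwd; pos3(id17) recv 51: fwd
After round 4: 2 messages still in flight

Answer: 2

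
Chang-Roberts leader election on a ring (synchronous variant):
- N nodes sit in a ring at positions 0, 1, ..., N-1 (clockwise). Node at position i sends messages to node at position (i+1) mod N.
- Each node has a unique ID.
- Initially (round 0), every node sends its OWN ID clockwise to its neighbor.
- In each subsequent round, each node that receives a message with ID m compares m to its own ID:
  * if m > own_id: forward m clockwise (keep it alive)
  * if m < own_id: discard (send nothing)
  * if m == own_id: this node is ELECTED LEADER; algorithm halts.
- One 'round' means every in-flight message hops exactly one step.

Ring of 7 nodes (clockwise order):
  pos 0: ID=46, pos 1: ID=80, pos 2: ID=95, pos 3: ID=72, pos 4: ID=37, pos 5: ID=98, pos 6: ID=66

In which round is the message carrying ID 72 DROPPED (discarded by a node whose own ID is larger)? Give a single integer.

Answer: 2

Derivation:
Round 1: pos1(id80) recv 46: drop; pos2(id95) recv 80: drop; pos3(id72) recv 95: fwd; pos4(id37) recv 72: fwd; pos5(id98) recv 37: drop; pos6(id66) recv 98: fwd; pos0(id46) recv 66: fwd
Round 2: pos4(id37) recv 95: fwd; pos5(id98) recv 72: drop; pos0(id46) recv 98: fwd; pos1(id80) recv 66: drop
Round 3: pos5(id98) recv 95: drop; pos1(id80) recv 98: fwd
Round 4: pos2(id95) recv 98: fwd
Round 5: pos3(id72) recv 98: fwd
Round 6: pos4(id37) recv 98: fwd
Round 7: pos5(id98) recv 98: ELECTED
Message ID 72 originates at pos 3; dropped at pos 5 in round 2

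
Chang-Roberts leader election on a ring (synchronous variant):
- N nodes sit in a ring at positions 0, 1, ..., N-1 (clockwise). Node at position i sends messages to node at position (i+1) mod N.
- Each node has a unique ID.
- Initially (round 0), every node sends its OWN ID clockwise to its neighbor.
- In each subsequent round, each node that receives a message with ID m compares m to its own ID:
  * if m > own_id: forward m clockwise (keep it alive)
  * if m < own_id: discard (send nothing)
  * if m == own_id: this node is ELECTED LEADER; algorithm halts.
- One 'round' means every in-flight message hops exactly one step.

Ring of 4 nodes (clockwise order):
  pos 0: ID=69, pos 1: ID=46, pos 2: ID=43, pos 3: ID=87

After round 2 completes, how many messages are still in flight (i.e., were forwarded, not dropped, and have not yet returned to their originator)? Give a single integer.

Round 1: pos1(id46) recv 69: fwd; pos2(id43) recv 46: fwd; pos3(id87) recv 43: drop; pos0(id69) recv 87: fwd
Round 2: pos2(id43) recv 69: fwd; pos3(id87) recv 46: drop; pos1(id46) recv 87: fwd
After round 2: 2 messages still in flight

Answer: 2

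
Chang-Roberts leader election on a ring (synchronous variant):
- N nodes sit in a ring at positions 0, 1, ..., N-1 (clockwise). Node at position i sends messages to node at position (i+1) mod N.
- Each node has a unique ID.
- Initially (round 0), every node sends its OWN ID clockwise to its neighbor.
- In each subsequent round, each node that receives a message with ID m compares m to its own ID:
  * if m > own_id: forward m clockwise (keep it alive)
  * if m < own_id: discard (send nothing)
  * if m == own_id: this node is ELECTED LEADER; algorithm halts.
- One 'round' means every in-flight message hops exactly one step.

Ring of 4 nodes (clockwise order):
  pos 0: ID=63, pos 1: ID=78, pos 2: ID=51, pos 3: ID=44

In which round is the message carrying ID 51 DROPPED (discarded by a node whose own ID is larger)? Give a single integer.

Round 1: pos1(id78) recv 63: drop; pos2(id51) recv 78: fwd; pos3(id44) recv 51: fwd; pos0(id63) recv 44: drop
Round 2: pos3(id44) recv 78: fwd; pos0(id63) recv 51: drop
Round 3: pos0(id63) recv 78: fwd
Round 4: pos1(id78) recv 78: ELECTED
Message ID 51 originates at pos 2; dropped at pos 0 in round 2

Answer: 2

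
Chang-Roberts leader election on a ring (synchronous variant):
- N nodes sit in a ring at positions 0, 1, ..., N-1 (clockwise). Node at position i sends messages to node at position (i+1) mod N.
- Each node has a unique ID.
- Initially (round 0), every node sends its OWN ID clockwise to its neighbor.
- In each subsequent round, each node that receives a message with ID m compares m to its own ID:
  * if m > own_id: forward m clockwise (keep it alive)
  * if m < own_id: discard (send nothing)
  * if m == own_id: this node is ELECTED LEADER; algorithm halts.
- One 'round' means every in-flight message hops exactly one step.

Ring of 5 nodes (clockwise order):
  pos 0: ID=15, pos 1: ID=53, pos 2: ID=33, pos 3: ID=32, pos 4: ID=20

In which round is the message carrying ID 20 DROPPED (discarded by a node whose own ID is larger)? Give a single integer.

Round 1: pos1(id53) recv 15: drop; pos2(id33) recv 53: fwd; pos3(id32) recv 33: fwd; pos4(id20) recv 32: fwd; pos0(id15) recv 20: fwd
Round 2: pos3(id32) recv 53: fwd; pos4(id20) recv 33: fwd; pos0(id15) recv 32: fwd; pos1(id53) recv 20: drop
Round 3: pos4(id20) recv 53: fwd; pos0(id15) recv 33: fwd; pos1(id53) recv 32: drop
Round 4: pos0(id15) recv 53: fwd; pos1(id53) recv 33: drop
Round 5: pos1(id53) recv 53: ELECTED
Message ID 20 originates at pos 4; dropped at pos 1 in round 2

Answer: 2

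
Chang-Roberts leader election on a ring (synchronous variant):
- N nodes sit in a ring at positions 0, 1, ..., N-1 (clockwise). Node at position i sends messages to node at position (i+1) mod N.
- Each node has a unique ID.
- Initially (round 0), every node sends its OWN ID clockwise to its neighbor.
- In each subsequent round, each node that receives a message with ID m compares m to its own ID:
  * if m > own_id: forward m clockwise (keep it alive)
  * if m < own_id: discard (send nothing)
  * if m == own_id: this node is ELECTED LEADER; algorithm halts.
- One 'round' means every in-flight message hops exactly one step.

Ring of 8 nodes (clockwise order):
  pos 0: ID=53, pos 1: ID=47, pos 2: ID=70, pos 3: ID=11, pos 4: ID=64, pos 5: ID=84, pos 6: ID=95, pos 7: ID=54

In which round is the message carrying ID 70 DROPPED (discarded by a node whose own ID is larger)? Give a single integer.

Answer: 3

Derivation:
Round 1: pos1(id47) recv 53: fwd; pos2(id70) recv 47: drop; pos3(id11) recv 70: fwd; pos4(id64) recv 11: drop; pos5(id84) recv 64: drop; pos6(id95) recv 84: drop; pos7(id54) recv 95: fwd; pos0(id53) recv 54: fwd
Round 2: pos2(id70) recv 53: drop; pos4(id64) recv 70: fwd; pos0(id53) recv 95: fwd; pos1(id47) recv 54: fwd
Round 3: pos5(id84) recv 70: drop; pos1(id47) recv 95: fwd; pos2(id70) recv 54: drop
Round 4: pos2(id70) recv 95: fwd
Round 5: pos3(id11) recv 95: fwd
Round 6: pos4(id64) recv 95: fwd
Round 7: pos5(id84) recv 95: fwd
Round 8: pos6(id95) recv 95: ELECTED
Message ID 70 originates at pos 2; dropped at pos 5 in round 3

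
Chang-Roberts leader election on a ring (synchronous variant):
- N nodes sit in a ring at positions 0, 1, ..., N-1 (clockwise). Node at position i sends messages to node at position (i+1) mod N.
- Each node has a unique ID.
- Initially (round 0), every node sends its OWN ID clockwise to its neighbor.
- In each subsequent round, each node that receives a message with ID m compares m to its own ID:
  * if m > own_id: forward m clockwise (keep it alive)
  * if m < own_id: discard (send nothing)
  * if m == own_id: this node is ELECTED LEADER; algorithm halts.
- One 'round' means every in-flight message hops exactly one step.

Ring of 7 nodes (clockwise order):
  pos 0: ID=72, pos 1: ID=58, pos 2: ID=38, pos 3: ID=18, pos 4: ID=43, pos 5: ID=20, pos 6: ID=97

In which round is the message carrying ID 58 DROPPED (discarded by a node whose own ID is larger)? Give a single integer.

Answer: 5

Derivation:
Round 1: pos1(id58) recv 72: fwd; pos2(id38) recv 58: fwd; pos3(id18) recv 38: fwd; pos4(id43) recv 18: drop; pos5(id20) recv 43: fwd; pos6(id97) recv 20: drop; pos0(id72) recv 97: fwd
Round 2: pos2(id38) recv 72: fwd; pos3(id18) recv 58: fwd; pos4(id43) recv 38: drop; pos6(id97) recv 43: drop; pos1(id58) recv 97: fwd
Round 3: pos3(id18) recv 72: fwd; pos4(id43) recv 58: fwd; pos2(id38) recv 97: fwd
Round 4: pos4(id43) recv 72: fwd; pos5(id20) recv 58: fwd; pos3(id18) recv 97: fwd
Round 5: pos5(id20) recv 72: fwd; pos6(id97) recv 58: drop; pos4(id43) recv 97: fwd
Round 6: pos6(id97) recv 72: drop; pos5(id20) recv 97: fwd
Round 7: pos6(id97) recv 97: ELECTED
Message ID 58 originates at pos 1; dropped at pos 6 in round 5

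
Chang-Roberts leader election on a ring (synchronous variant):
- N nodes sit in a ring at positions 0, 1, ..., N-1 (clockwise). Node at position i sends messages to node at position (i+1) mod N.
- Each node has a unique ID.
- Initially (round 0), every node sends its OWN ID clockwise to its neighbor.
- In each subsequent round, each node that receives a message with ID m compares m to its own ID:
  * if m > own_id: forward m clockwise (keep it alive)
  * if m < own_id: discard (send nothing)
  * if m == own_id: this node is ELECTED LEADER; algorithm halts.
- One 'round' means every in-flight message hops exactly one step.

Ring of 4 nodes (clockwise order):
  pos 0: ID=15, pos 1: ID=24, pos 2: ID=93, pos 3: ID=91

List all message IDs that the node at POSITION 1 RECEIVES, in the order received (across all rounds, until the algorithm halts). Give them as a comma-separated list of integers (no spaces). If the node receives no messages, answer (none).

Answer: 15,91,93

Derivation:
Round 1: pos1(id24) recv 15: drop; pos2(id93) recv 24: drop; pos3(id91) recv 93: fwd; pos0(id15) recv 91: fwd
Round 2: pos0(id15) recv 93: fwd; pos1(id24) recv 91: fwd
Round 3: pos1(id24) recv 93: fwd; pos2(id93) recv 91: drop
Round 4: pos2(id93) recv 93: ELECTED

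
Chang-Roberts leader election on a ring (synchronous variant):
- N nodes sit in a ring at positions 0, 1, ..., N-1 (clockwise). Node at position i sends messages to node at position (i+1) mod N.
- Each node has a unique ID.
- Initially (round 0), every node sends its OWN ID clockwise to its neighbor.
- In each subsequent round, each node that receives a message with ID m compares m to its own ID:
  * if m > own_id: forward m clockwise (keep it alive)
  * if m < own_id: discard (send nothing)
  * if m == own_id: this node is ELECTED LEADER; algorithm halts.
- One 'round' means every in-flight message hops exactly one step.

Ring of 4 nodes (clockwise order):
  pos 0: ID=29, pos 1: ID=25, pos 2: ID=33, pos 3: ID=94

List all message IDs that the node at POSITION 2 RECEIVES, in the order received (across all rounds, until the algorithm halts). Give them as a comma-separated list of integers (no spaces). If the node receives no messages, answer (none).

Answer: 25,29,94

Derivation:
Round 1: pos1(id25) recv 29: fwd; pos2(id33) recv 25: drop; pos3(id94) recv 33: drop; pos0(id29) recv 94: fwd
Round 2: pos2(id33) recv 29: drop; pos1(id25) recv 94: fwd
Round 3: pos2(id33) recv 94: fwd
Round 4: pos3(id94) recv 94: ELECTED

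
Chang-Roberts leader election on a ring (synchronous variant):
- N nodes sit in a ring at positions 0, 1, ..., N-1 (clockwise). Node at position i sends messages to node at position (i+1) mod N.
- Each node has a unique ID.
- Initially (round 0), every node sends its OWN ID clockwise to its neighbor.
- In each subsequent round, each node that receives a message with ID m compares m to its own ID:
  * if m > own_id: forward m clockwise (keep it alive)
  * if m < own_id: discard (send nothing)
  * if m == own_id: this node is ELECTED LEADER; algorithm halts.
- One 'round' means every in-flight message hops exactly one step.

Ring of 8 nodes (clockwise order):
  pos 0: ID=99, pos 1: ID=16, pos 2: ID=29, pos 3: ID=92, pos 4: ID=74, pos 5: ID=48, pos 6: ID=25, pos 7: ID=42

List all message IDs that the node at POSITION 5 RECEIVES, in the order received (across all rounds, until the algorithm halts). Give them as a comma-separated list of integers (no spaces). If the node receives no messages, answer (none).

Answer: 74,92,99

Derivation:
Round 1: pos1(id16) recv 99: fwd; pos2(id29) recv 16: drop; pos3(id92) recv 29: drop; pos4(id74) recv 92: fwd; pos5(id48) recv 74: fwd; pos6(id25) recv 48: fwd; pos7(id42) recv 25: drop; pos0(id99) recv 42: drop
Round 2: pos2(id29) recv 99: fwd; pos5(id48) recv 92: fwd; pos6(id25) recv 74: fwd; pos7(id42) recv 48: fwd
Round 3: pos3(id92) recv 99: fwd; pos6(id25) recv 92: fwd; pos7(id42) recv 74: fwd; pos0(id99) recv 48: drop
Round 4: pos4(id74) recv 99: fwd; pos7(id42) recv 92: fwd; pos0(id99) recv 74: drop
Round 5: pos5(id48) recv 99: fwd; pos0(id99) recv 92: drop
Round 6: pos6(id25) recv 99: fwd
Round 7: pos7(id42) recv 99: fwd
Round 8: pos0(id99) recv 99: ELECTED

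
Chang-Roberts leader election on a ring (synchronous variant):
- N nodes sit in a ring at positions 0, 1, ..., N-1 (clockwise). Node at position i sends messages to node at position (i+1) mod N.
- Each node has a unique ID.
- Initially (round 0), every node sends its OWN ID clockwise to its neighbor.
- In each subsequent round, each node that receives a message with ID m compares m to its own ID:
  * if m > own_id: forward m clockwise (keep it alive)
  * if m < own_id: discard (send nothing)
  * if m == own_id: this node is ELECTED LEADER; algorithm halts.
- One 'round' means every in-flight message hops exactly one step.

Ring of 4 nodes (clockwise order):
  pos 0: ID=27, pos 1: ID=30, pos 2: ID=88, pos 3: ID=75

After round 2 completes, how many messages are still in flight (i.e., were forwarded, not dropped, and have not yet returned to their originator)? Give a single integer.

Answer: 2

Derivation:
Round 1: pos1(id30) recv 27: drop; pos2(id88) recv 30: drop; pos3(id75) recv 88: fwd; pos0(id27) recv 75: fwd
Round 2: pos0(id27) recv 88: fwd; pos1(id30) recv 75: fwd
After round 2: 2 messages still in flight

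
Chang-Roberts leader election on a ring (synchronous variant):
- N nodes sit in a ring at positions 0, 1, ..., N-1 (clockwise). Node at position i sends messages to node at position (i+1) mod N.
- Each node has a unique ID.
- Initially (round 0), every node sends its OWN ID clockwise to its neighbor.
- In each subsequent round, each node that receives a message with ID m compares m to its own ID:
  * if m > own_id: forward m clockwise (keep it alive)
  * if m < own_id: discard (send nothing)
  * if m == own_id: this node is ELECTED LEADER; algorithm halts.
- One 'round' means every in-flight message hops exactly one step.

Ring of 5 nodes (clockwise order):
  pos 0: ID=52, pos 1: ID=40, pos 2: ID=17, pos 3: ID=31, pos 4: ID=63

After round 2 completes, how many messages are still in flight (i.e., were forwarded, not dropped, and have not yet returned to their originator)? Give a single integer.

Answer: 3

Derivation:
Round 1: pos1(id40) recv 52: fwd; pos2(id17) recv 40: fwd; pos3(id31) recv 17: drop; pos4(id63) recv 31: drop; pos0(id52) recv 63: fwd
Round 2: pos2(id17) recv 52: fwd; pos3(id31) recv 40: fwd; pos1(id40) recv 63: fwd
After round 2: 3 messages still in flight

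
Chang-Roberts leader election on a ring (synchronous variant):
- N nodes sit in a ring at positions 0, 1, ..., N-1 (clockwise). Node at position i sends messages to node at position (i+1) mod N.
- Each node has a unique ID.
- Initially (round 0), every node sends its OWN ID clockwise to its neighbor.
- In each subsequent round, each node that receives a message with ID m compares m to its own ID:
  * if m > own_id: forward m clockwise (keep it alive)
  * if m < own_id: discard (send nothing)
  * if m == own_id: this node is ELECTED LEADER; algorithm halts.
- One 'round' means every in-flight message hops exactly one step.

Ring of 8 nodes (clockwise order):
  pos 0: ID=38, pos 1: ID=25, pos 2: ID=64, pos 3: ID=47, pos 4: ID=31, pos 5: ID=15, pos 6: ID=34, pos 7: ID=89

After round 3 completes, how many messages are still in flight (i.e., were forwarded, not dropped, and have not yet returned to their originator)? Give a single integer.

Answer: 3

Derivation:
Round 1: pos1(id25) recv 38: fwd; pos2(id64) recv 25: drop; pos3(id47) recv 64: fwd; pos4(id31) recv 47: fwd; pos5(id15) recv 31: fwd; pos6(id34) recv 15: drop; pos7(id89) recv 34: drop; pos0(id38) recv 89: fwd
Round 2: pos2(id64) recv 38: drop; pos4(id31) recv 64: fwd; pos5(id15) recv 47: fwd; pos6(id34) recv 31: drop; pos1(id25) recv 89: fwd
Round 3: pos5(id15) recv 64: fwd; pos6(id34) recv 47: fwd; pos2(id64) recv 89: fwd
After round 3: 3 messages still in flight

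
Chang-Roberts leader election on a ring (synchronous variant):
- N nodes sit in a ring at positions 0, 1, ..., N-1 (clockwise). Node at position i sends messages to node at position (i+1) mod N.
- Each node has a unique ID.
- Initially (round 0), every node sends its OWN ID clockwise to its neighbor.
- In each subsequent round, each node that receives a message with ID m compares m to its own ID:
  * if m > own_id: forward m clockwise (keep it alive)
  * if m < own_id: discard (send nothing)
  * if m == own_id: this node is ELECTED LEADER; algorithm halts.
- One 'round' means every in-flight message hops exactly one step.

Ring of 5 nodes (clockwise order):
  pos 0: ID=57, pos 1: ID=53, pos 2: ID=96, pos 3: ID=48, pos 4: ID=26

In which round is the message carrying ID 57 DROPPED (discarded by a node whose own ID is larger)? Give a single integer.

Round 1: pos1(id53) recv 57: fwd; pos2(id96) recv 53: drop; pos3(id48) recv 96: fwd; pos4(id26) recv 48: fwd; pos0(id57) recv 26: drop
Round 2: pos2(id96) recv 57: drop; pos4(id26) recv 96: fwd; pos0(id57) recv 48: drop
Round 3: pos0(id57) recv 96: fwd
Round 4: pos1(id53) recv 96: fwd
Round 5: pos2(id96) recv 96: ELECTED
Message ID 57 originates at pos 0; dropped at pos 2 in round 2

Answer: 2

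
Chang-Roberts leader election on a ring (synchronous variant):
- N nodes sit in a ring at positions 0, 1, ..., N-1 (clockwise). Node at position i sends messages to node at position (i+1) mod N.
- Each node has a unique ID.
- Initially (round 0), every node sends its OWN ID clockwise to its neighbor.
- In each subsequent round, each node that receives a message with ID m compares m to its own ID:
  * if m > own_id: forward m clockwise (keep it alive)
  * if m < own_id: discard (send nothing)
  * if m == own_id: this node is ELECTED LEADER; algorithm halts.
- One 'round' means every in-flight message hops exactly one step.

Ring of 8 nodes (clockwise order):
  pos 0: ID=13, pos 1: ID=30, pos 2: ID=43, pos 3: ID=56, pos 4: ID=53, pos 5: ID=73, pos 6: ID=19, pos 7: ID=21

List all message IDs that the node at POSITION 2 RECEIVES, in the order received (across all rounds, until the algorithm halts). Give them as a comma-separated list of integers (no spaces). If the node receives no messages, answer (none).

Round 1: pos1(id30) recv 13: drop; pos2(id43) recv 30: drop; pos3(id56) recv 43: drop; pos4(id53) recv 56: fwd; pos5(id73) recv 53: drop; pos6(id19) recv 73: fwd; pos7(id21) recv 19: drop; pos0(id13) recv 21: fwd
Round 2: pos5(id73) recv 56: drop; pos7(id21) recv 73: fwd; pos1(id30) recv 21: drop
Round 3: pos0(id13) recv 73: fwd
Round 4: pos1(id30) recv 73: fwd
Round 5: pos2(id43) recv 73: fwd
Round 6: pos3(id56) recv 73: fwd
Round 7: pos4(id53) recv 73: fwd
Round 8: pos5(id73) recv 73: ELECTED

Answer: 30,73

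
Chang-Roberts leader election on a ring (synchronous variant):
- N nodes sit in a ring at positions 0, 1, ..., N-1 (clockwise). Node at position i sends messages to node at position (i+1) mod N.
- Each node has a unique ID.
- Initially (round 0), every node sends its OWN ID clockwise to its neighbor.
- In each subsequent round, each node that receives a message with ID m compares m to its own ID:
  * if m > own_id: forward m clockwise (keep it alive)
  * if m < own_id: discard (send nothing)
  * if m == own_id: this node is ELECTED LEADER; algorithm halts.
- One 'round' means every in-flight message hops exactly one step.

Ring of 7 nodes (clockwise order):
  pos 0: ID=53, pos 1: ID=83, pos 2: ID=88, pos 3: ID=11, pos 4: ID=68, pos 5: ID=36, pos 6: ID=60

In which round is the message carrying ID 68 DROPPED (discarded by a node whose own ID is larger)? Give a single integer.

Answer: 4

Derivation:
Round 1: pos1(id83) recv 53: drop; pos2(id88) recv 83: drop; pos3(id11) recv 88: fwd; pos4(id68) recv 11: drop; pos5(id36) recv 68: fwd; pos6(id60) recv 36: drop; pos0(id53) recv 60: fwd
Round 2: pos4(id68) recv 88: fwd; pos6(id60) recv 68: fwd; pos1(id83) recv 60: drop
Round 3: pos5(id36) recv 88: fwd; pos0(id53) recv 68: fwd
Round 4: pos6(id60) recv 88: fwd; pos1(id83) recv 68: drop
Round 5: pos0(id53) recv 88: fwd
Round 6: pos1(id83) recv 88: fwd
Round 7: pos2(id88) recv 88: ELECTED
Message ID 68 originates at pos 4; dropped at pos 1 in round 4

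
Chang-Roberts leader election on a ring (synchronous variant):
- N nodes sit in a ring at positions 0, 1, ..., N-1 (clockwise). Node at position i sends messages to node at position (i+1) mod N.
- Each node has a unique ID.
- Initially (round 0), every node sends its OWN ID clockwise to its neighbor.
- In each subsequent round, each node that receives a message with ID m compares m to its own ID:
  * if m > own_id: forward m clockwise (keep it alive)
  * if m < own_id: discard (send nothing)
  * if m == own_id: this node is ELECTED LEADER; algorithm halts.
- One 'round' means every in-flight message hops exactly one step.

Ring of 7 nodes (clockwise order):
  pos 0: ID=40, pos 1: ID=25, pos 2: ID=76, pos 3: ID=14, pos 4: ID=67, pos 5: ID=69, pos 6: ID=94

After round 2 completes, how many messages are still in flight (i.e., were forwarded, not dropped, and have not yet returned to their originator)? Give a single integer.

Round 1: pos1(id25) recv 40: fwd; pos2(id76) recv 25: drop; pos3(id14) recv 76: fwd; pos4(id67) recv 14: drop; pos5(id69) recv 67: drop; pos6(id94) recv 69: drop; pos0(id40) recv 94: fwd
Round 2: pos2(id76) recv 40: drop; pos4(id67) recv 76: fwd; pos1(id25) recv 94: fwd
After round 2: 2 messages still in flight

Answer: 2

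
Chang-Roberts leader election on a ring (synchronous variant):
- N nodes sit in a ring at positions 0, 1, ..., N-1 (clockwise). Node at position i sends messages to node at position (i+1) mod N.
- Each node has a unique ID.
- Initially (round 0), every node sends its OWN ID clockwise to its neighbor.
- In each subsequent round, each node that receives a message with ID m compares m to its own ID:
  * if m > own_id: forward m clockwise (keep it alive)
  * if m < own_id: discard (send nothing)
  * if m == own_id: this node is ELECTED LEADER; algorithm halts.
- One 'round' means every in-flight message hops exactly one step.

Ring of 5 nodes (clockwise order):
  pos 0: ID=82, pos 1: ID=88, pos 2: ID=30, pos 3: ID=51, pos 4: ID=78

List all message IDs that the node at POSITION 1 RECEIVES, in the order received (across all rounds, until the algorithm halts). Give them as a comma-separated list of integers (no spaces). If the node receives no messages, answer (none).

Answer: 82,88

Derivation:
Round 1: pos1(id88) recv 82: drop; pos2(id30) recv 88: fwd; pos3(id51) recv 30: drop; pos4(id78) recv 51: drop; pos0(id82) recv 78: drop
Round 2: pos3(id51) recv 88: fwd
Round 3: pos4(id78) recv 88: fwd
Round 4: pos0(id82) recv 88: fwd
Round 5: pos1(id88) recv 88: ELECTED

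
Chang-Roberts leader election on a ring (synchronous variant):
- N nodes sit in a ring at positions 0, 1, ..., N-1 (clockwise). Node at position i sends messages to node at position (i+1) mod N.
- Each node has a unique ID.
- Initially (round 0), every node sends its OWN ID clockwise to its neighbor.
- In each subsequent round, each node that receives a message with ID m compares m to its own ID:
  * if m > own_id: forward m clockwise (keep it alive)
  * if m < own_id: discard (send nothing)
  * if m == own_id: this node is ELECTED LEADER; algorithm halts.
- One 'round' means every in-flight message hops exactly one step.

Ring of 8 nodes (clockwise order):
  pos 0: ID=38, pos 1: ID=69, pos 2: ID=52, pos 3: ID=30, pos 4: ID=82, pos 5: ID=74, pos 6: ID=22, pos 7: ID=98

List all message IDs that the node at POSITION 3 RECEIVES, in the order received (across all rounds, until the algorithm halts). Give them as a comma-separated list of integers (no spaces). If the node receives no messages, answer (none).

Round 1: pos1(id69) recv 38: drop; pos2(id52) recv 69: fwd; pos3(id30) recv 52: fwd; pos4(id82) recv 30: drop; pos5(id74) recv 82: fwd; pos6(id22) recv 74: fwd; pos7(id98) recv 22: drop; pos0(id38) recv 98: fwd
Round 2: pos3(id30) recv 69: fwd; pos4(id82) recv 52: drop; pos6(id22) recv 82: fwd; pos7(id98) recv 74: drop; pos1(id69) recv 98: fwd
Round 3: pos4(id82) recv 69: drop; pos7(id98) recv 82: drop; pos2(id52) recv 98: fwd
Round 4: pos3(id30) recv 98: fwd
Round 5: pos4(id82) recv 98: fwd
Round 6: pos5(id74) recv 98: fwd
Round 7: pos6(id22) recv 98: fwd
Round 8: pos7(id98) recv 98: ELECTED

Answer: 52,69,98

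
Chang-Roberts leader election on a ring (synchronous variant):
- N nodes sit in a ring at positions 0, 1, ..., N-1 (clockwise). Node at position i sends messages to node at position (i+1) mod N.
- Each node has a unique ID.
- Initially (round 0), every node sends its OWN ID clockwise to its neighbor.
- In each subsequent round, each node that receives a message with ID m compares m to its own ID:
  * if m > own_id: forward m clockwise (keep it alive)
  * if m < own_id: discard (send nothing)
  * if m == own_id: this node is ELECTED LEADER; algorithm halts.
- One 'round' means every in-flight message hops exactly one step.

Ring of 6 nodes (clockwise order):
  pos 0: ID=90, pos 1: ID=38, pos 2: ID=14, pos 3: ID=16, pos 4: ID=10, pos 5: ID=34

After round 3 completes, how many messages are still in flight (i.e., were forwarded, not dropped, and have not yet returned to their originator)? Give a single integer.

Answer: 2

Derivation:
Round 1: pos1(id38) recv 90: fwd; pos2(id14) recv 38: fwd; pos3(id16) recv 14: drop; pos4(id10) recv 16: fwd; pos5(id34) recv 10: drop; pos0(id90) recv 34: drop
Round 2: pos2(id14) recv 90: fwd; pos3(id16) recv 38: fwd; pos5(id34) recv 16: drop
Round 3: pos3(id16) recv 90: fwd; pos4(id10) recv 38: fwd
After round 3: 2 messages still in flight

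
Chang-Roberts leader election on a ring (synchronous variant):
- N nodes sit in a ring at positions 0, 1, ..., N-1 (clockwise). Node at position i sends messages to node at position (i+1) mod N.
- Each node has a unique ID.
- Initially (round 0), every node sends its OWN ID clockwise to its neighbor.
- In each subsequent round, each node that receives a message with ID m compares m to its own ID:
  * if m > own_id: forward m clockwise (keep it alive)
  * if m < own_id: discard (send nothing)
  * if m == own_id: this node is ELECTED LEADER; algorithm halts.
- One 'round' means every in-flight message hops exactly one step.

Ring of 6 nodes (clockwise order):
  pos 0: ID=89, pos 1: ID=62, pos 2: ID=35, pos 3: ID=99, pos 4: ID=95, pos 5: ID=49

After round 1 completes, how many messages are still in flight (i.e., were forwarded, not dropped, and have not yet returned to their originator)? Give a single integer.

Answer: 4

Derivation:
Round 1: pos1(id62) recv 89: fwd; pos2(id35) recv 62: fwd; pos3(id99) recv 35: drop; pos4(id95) recv 99: fwd; pos5(id49) recv 95: fwd; pos0(id89) recv 49: drop
After round 1: 4 messages still in flight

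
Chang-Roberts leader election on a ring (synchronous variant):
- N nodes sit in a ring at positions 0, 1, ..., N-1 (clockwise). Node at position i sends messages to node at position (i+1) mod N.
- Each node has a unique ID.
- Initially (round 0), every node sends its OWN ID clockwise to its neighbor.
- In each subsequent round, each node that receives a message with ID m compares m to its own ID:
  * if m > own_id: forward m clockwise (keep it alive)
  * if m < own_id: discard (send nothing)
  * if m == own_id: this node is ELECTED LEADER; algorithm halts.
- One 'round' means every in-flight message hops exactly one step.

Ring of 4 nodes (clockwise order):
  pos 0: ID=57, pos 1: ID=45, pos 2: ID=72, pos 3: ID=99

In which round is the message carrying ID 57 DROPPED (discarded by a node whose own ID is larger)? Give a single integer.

Answer: 2

Derivation:
Round 1: pos1(id45) recv 57: fwd; pos2(id72) recv 45: drop; pos3(id99) recv 72: drop; pos0(id57) recv 99: fwd
Round 2: pos2(id72) recv 57: drop; pos1(id45) recv 99: fwd
Round 3: pos2(id72) recv 99: fwd
Round 4: pos3(id99) recv 99: ELECTED
Message ID 57 originates at pos 0; dropped at pos 2 in round 2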